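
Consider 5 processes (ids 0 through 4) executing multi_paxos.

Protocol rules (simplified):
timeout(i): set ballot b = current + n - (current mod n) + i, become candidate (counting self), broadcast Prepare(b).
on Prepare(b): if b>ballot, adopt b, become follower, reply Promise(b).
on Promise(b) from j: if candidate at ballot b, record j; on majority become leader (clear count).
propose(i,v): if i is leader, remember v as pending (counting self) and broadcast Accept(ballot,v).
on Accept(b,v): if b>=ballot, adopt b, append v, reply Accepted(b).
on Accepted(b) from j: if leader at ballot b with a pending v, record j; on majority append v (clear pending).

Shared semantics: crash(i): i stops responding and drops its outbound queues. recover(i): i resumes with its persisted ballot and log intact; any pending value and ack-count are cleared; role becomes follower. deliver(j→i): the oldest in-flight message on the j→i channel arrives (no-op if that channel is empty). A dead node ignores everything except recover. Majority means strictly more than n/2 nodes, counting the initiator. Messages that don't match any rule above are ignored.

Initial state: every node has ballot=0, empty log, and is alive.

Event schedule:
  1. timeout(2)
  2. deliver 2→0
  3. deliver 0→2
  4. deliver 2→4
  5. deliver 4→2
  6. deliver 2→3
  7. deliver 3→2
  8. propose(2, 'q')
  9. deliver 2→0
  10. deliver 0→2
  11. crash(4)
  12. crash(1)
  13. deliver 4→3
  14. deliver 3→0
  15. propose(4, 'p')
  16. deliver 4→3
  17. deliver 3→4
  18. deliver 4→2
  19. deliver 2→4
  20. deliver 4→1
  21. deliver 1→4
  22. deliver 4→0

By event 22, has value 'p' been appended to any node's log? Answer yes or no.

no

step 1 timeout(2): 2={cand,b=7,log=-}
step 2 deliver 2→0: 0={foll,b=7,log=-}
step 3 deliver 0→2: —
step 4 deliver 2→4: 4={foll,b=7,log=-}
step 5 deliver 4→2: 2={lead,b=7,log=-}
step 6 deliver 2→3: 3={foll,b=7,log=-}
step 7 deliver 3→2: —
step 8 propose(2,'q'): —
step 9 deliver 2→0: 0={foll,b=7,log=q}
step 10 deliver 0→2: —
step 11 crash(4): 4={✗foll,b=7,log=-}
step 12 crash(1): 1={✗foll,b=0,log=-}
step 13 deliver 4→3: —
step 14 deliver 3→0: —
step 15 propose(4,'p'): —
step 16 deliver 4→3: —
step 17 deliver 3→4: —
step 18 deliver 4→2: —
step 19 deliver 2→4: —
step 20 deliver 4→1: —
step 21 deliver 1→4: —
step 22 deliver 4→0: —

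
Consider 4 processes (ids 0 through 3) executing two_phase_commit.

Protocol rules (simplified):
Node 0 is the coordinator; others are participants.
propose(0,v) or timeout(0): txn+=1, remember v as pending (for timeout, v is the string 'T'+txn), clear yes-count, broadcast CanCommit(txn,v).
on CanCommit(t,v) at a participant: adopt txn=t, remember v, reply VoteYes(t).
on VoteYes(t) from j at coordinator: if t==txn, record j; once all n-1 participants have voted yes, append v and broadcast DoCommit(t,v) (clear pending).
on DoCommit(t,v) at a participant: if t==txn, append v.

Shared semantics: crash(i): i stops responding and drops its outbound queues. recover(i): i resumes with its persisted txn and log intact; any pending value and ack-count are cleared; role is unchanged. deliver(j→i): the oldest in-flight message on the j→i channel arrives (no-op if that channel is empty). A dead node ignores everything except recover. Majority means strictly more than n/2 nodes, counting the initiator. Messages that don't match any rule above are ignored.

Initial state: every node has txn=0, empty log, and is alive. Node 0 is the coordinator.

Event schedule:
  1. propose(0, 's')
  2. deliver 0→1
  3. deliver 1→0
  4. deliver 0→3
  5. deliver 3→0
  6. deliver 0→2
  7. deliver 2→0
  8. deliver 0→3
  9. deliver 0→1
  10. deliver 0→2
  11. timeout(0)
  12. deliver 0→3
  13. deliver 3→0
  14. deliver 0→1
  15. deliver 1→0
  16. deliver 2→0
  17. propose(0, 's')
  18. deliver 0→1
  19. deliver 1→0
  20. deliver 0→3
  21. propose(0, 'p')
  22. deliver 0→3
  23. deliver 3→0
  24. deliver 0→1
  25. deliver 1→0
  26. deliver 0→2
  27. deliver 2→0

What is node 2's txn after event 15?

[1] propose(0,'s') → N0(coor t1 [-])
[2] deliver 0→1 → N1(part t1 [-])
[3] deliver 1→0 → ∅
[4] deliver 0→3 → N3(part t1 [-])
[5] deliver 3→0 → ∅
[6] deliver 0→2 → N2(part t1 [-])
[7] deliver 2→0 → N0(coor t1 [s])
[8] deliver 0→3 → N3(part t1 [s])
[9] deliver 0→1 → N1(part t1 [s])
[10] deliver 0→2 → N2(part t1 [s])
[11] timeout(0) → N0(coor t2 [s])
[12] deliver 0→3 → N3(part t2 [s])
[13] deliver 3→0 → ∅
[14] deliver 0→1 → N1(part t2 [s])
[15] deliver 1→0 → ∅

1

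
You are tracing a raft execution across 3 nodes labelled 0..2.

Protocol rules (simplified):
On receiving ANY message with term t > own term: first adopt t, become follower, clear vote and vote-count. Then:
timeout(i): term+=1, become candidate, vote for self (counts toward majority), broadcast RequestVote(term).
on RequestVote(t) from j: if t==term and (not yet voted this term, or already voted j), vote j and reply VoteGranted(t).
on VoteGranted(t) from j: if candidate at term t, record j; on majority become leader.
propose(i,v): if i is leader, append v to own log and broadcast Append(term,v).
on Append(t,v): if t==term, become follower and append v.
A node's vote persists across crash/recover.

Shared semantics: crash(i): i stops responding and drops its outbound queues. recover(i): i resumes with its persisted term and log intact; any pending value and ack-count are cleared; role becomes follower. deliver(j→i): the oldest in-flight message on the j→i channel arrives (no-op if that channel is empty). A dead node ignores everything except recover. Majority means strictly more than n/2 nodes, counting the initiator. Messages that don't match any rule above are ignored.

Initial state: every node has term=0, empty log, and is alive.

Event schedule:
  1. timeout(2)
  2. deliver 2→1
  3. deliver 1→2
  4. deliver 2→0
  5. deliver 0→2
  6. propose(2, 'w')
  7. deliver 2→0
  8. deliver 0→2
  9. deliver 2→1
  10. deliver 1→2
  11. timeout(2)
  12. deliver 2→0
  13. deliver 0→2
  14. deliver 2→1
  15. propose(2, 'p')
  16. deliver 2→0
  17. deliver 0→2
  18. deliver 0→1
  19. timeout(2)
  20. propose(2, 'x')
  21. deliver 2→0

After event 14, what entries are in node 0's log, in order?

e1 timeout(2): 2[cand,t=1,-]
e2 deliver 2→1: 1[foll,t=1,-]
e3 deliver 1→2: 2[lead,t=1,-]
e4 deliver 2→0: 0[foll,t=1,-]
e5 deliver 0→2: ·
e6 propose(2,'w'): 2[lead,t=1,w]
e7 deliver 2→0: 0[foll,t=1,w]
e8 deliver 0→2: ·
e9 deliver 2→1: 1[foll,t=1,w]
e10 deliver 1→2: ·
e11 timeout(2): 2[cand,t=2,w]
e12 deliver 2→0: 0[foll,t=2,w]
e13 deliver 0→2: 2[lead,t=2,w]
e14 deliver 2→1: 1[foll,t=2,w]

w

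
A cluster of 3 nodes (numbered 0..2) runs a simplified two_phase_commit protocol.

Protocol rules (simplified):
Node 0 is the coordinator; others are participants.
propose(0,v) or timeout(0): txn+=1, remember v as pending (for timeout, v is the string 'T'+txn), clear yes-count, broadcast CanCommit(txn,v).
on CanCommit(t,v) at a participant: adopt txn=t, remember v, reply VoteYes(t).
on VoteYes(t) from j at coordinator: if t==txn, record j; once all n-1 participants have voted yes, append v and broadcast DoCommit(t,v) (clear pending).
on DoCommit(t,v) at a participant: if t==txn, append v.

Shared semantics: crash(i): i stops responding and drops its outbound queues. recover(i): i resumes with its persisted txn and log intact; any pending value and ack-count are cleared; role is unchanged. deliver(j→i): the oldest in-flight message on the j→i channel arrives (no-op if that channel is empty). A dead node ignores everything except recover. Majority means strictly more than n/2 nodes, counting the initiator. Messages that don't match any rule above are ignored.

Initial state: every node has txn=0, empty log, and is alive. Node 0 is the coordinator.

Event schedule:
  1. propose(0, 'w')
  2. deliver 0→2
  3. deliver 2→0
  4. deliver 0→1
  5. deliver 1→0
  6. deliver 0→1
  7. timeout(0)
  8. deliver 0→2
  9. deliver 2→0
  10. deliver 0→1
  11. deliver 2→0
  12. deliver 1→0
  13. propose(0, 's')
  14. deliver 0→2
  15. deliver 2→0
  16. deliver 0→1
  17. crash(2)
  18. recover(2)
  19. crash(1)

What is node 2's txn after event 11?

1

after 1 — propose(0,'w'): n0:coor/t1/[-]
after 2 — deliver 0→2: n2:part/t1/[-]
after 3 — deliver 2→0: ·
after 4 — deliver 0→1: n1:part/t1/[-]
after 5 — deliver 1→0: n0:coor/t1/[w]
after 6 — deliver 0→1: n1:part/t1/[w]
after 7 — timeout(0): n0:coor/t2/[w]
after 8 — deliver 0→2: n2:part/t1/[w]
after 9 — deliver 2→0: ·
after 10 — deliver 0→1: n1:part/t2/[w]
after 11 — deliver 2→0: ·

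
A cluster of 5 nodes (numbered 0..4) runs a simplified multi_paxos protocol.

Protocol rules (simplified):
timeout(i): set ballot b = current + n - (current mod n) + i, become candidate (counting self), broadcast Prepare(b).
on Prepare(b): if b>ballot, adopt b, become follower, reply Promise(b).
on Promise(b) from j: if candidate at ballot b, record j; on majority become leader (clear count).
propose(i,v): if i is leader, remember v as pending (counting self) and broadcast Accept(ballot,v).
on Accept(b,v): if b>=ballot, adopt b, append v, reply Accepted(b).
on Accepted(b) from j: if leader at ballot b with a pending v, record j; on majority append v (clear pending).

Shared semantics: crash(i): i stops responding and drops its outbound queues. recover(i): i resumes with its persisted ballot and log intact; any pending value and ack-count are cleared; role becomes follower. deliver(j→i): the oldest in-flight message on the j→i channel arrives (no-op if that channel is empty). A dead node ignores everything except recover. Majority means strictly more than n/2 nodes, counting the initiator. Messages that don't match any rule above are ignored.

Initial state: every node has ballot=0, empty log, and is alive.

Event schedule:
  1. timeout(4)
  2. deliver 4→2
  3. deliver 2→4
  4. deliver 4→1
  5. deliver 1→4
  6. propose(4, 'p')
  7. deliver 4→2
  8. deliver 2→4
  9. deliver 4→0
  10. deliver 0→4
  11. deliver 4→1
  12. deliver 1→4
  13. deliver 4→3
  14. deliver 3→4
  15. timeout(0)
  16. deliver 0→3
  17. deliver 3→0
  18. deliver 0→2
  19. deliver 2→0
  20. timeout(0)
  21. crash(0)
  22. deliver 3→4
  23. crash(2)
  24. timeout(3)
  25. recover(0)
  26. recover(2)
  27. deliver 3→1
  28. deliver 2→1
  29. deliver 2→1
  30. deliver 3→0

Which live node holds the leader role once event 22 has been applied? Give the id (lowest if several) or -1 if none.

4

after 1 — timeout(4): n4:cand/b9/[-]
after 2 — deliver 4→2: n2:foll/b9/[-]
after 3 — deliver 2→4: ·
after 4 — deliver 4→1: n1:foll/b9/[-]
after 5 — deliver 1→4: n4:lead/b9/[-]
after 6 — propose(4,'p'): ·
after 7 — deliver 4→2: n2:foll/b9/[p]
after 8 — deliver 2→4: ·
after 9 — deliver 4→0: n0:foll/b9/[-]
after 10 — deliver 0→4: ·
after 11 — deliver 4→1: n1:foll/b9/[p]
after 12 — deliver 1→4: n4:lead/b9/[p]
after 13 — deliver 4→3: n3:foll/b9/[-]
after 14 — deliver 3→4: ·
after 15 — timeout(0): n0:cand/b10/[-]
after 16 — deliver 0→3: n3:foll/b10/[-]
after 17 — deliver 3→0: ·
after 18 — deliver 0→2: n2:foll/b10/[p]
after 19 — deliver 2→0: n0:lead/b10/[-]
after 20 — timeout(0): n0:cand/b15/[-]
after 21 — crash(0): n0:✗cand/b15/[-]
after 22 — deliver 3→4: ·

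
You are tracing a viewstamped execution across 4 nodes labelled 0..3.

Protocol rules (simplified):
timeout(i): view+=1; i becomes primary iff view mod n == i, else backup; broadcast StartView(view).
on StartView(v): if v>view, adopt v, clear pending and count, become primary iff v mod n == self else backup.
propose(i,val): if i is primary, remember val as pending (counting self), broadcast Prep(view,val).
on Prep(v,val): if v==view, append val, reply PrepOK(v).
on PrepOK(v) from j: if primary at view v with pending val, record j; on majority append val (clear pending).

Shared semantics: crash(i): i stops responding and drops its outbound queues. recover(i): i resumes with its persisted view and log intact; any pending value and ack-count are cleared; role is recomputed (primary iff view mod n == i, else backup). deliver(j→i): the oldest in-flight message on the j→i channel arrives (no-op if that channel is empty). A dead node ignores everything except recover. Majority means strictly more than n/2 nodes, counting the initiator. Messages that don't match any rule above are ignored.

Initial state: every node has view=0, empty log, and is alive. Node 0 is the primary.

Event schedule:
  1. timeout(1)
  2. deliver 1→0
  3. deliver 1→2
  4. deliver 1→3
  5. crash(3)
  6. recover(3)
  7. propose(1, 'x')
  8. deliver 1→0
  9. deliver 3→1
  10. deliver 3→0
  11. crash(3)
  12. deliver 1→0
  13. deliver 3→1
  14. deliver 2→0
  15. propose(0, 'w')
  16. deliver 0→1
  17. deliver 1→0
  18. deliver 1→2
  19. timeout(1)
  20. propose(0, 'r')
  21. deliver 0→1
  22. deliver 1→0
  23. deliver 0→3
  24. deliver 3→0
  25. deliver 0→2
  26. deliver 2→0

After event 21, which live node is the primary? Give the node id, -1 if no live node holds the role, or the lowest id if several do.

1. timeout(1):  <1:prim v1 ->
2. deliver 1→0:  <0:back v1 ->
3. deliver 1→2:  <2:back v1 ->
4. deliver 1→3:  <3:back v1 ->
5. crash(3):  <3:✗back v1 ->
6. recover(3):  <3:back v1 ->
7. propose(1,'x'):  nop
8. deliver 1→0:  <0:back v1 x>
9. deliver 3→1:  nop
10. deliver 3→0:  nop
11. crash(3):  <3:✗back v1 ->
12. deliver 1→0:  nop
13. deliver 3→1:  nop
14. deliver 2→0:  nop
15. propose(0,'w'):  nop
16. deliver 0→1:  nop
17. deliver 1→0:  nop
18. deliver 1→2:  <2:back v1 x>
19. timeout(1):  <1:back v2 ->
20. propose(0,'r'):  nop
21. deliver 0→1:  nop

-1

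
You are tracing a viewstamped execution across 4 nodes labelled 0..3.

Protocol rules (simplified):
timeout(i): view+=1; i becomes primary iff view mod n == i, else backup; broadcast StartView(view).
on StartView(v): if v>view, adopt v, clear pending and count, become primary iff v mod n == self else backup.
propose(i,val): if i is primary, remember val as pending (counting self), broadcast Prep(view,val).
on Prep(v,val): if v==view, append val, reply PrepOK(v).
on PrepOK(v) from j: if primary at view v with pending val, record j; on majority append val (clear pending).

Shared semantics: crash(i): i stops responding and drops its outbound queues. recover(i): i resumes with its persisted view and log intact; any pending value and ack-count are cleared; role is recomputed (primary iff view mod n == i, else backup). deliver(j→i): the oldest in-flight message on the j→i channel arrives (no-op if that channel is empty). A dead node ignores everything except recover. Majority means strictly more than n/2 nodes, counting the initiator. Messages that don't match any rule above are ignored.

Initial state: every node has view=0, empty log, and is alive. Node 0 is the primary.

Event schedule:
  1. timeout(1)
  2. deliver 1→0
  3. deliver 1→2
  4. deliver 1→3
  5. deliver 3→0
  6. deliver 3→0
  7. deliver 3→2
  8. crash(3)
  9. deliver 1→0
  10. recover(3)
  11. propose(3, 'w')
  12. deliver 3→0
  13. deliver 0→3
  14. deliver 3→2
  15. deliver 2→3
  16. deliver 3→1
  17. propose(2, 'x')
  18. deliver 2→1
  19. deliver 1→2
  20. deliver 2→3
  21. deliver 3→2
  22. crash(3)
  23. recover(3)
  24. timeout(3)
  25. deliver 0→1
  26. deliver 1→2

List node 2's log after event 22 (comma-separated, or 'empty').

after 1 — timeout(1): n1:prim/v1/[-]
after 2 — deliver 1→0: n0:back/v1/[-]
after 3 — deliver 1→2: n2:back/v1/[-]
after 4 — deliver 1→3: n3:back/v1/[-]
after 5 — deliver 3→0: ·
after 6 — deliver 3→0: ·
after 7 — deliver 3→2: ·
after 8 — crash(3): n3:✗back/v1/[-]
after 9 — deliver 1→0: ·
after 10 — recover(3): n3:back/v1/[-]
after 11 — propose(3,'w'): ·
after 12 — deliver 3→0: ·
after 13 — deliver 0→3: ·
after 14 — deliver 3→2: ·
after 15 — deliver 2→3: ·
after 16 — deliver 3→1: ·
after 17 — propose(2,'x'): ·
after 18 — deliver 2→1: ·
after 19 — deliver 1→2: ·
after 20 — deliver 2→3: ·
after 21 — deliver 3→2: ·
after 22 — crash(3): n3:✗back/v1/[-]

empty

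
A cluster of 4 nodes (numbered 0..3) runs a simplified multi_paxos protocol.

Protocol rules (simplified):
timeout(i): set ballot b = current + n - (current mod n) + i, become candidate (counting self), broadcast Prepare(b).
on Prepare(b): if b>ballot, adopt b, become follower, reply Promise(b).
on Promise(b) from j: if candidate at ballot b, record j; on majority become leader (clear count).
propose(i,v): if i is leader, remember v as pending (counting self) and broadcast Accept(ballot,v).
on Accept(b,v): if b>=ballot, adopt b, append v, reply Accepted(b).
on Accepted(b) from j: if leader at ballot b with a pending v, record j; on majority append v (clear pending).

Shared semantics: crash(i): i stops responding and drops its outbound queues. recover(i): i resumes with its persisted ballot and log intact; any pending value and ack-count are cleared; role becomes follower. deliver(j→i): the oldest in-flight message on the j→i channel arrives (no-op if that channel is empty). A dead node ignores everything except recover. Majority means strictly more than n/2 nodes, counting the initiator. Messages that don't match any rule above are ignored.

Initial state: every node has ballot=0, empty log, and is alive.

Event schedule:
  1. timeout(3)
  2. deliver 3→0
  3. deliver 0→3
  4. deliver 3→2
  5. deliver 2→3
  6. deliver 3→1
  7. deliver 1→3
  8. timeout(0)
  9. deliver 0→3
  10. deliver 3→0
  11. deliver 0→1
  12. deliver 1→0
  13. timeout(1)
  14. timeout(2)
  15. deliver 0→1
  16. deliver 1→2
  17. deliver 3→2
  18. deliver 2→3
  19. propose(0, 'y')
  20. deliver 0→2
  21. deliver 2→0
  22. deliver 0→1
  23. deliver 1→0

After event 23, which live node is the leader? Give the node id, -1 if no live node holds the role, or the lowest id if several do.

-1

e1 timeout(3): 3[cand,b=7,-]
e2 deliver 3→0: 0[foll,b=7,-]
e3 deliver 0→3: ·
e4 deliver 3→2: 2[foll,b=7,-]
e5 deliver 2→3: 3[lead,b=7,-]
e6 deliver 3→1: 1[foll,b=7,-]
e7 deliver 1→3: ·
e8 timeout(0): 0[cand,b=8,-]
e9 deliver 0→3: 3[foll,b=8,-]
e10 deliver 3→0: ·
e11 deliver 0→1: 1[foll,b=8,-]
e12 deliver 1→0: 0[lead,b=8,-]
e13 timeout(1): 1[cand,b=13,-]
e14 timeout(2): 2[cand,b=10,-]
e15 deliver 0→1: ·
e16 deliver 1→2: 2[foll,b=13,-]
e17 deliver 3→2: ·
e18 deliver 2→3: 3[foll,b=10,-]
e19 propose(0,'y'): ·
e20 deliver 0→2: ·
e21 deliver 2→0: 0[foll,b=10,-]
e22 deliver 0→1: ·
e23 deliver 1→0: 0[foll,b=13,-]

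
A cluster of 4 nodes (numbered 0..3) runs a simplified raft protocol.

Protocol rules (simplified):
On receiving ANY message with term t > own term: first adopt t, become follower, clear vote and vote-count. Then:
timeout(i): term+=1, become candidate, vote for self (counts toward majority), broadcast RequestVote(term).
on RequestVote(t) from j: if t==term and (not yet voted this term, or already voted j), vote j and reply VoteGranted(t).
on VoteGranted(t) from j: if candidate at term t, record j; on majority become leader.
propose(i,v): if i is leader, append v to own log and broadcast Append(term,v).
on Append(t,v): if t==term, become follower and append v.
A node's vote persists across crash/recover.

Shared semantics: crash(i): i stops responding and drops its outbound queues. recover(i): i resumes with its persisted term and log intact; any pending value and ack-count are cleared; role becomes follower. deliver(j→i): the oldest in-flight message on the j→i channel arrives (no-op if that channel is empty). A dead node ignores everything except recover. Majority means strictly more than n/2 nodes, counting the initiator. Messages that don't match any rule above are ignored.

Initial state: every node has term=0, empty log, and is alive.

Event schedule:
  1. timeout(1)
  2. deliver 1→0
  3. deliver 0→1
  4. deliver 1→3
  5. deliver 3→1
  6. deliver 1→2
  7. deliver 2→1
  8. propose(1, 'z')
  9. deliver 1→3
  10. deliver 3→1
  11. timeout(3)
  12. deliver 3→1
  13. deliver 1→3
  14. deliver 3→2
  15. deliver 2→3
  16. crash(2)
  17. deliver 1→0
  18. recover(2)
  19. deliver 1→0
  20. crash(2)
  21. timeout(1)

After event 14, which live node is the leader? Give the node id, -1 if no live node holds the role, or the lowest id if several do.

-1

after 1 — timeout(1): n1:cand/t1/[-]
after 2 — deliver 1→0: n0:foll/t1/[-]
after 3 — deliver 0→1: ·
after 4 — deliver 1→3: n3:foll/t1/[-]
after 5 — deliver 3→1: n1:lead/t1/[-]
after 6 — deliver 1→2: n2:foll/t1/[-]
after 7 — deliver 2→1: ·
after 8 — propose(1,'z'): n1:lead/t1/[z]
after 9 — deliver 1→3: n3:foll/t1/[z]
after 10 — deliver 3→1: ·
after 11 — timeout(3): n3:cand/t2/[z]
after 12 — deliver 3→1: n1:foll/t2/[z]
after 13 — deliver 1→3: ·
after 14 — deliver 3→2: n2:foll/t2/[-]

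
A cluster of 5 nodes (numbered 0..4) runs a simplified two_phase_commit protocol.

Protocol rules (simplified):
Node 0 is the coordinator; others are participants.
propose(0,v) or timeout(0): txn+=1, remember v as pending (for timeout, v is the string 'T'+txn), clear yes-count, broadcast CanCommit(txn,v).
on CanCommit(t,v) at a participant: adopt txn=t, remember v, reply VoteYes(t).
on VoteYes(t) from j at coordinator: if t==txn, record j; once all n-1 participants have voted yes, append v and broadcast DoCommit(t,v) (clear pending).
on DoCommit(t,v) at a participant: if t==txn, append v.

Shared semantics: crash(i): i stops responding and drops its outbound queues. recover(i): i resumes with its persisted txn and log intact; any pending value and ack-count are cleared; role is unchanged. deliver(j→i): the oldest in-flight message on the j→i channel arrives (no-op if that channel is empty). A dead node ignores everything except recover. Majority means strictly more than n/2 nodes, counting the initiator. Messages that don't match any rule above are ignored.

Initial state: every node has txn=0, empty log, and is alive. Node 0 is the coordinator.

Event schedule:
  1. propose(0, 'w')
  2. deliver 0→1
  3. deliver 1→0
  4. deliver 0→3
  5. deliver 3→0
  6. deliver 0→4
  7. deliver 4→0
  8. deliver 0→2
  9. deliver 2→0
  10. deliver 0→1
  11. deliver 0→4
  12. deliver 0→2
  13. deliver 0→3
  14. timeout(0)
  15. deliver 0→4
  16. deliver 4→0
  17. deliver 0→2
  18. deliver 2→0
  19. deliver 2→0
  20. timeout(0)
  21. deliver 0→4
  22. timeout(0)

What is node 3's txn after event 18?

step 1 propose(0,'w'): 0={coor,t=1,log=-}
step 2 deliver 0→1: 1={part,t=1,log=-}
step 3 deliver 1→0: —
step 4 deliver 0→3: 3={part,t=1,log=-}
step 5 deliver 3→0: —
step 6 deliver 0→4: 4={part,t=1,log=-}
step 7 deliver 4→0: —
step 8 deliver 0→2: 2={part,t=1,log=-}
step 9 deliver 2→0: 0={coor,t=1,log=w}
step 10 deliver 0→1: 1={part,t=1,log=w}
step 11 deliver 0→4: 4={part,t=1,log=w}
step 12 deliver 0→2: 2={part,t=1,log=w}
step 13 deliver 0→3: 3={part,t=1,log=w}
step 14 timeout(0): 0={coor,t=2,log=w}
step 15 deliver 0→4: 4={part,t=2,log=w}
step 16 deliver 4→0: —
step 17 deliver 0→2: 2={part,t=2,log=w}
step 18 deliver 2→0: —

1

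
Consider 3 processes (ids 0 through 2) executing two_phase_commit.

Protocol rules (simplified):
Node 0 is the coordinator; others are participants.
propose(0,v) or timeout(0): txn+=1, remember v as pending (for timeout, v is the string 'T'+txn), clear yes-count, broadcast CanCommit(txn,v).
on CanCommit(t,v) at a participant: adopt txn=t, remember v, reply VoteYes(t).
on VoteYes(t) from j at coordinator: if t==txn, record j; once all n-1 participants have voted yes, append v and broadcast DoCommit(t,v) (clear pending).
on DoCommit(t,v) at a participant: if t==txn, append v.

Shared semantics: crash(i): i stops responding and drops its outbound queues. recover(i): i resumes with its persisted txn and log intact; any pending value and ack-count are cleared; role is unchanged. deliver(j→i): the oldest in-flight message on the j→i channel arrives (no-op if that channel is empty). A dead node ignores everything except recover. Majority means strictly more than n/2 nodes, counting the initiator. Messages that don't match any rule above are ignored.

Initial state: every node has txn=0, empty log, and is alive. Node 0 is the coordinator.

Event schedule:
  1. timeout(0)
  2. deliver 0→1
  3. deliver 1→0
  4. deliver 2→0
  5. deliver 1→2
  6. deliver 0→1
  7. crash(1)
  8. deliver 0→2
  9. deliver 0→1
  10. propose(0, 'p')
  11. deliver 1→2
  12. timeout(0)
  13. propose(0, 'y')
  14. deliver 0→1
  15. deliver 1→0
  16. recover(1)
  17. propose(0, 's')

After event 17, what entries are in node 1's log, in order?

empty

step 1 timeout(0): 0={coor,t=1,log=-}
step 2 deliver 0→1: 1={part,t=1,log=-}
step 3 deliver 1→0: —
step 4 deliver 2→0: —
step 5 deliver 1→2: —
step 6 deliver 0→1: —
step 7 crash(1): 1={✗part,t=1,log=-}
step 8 deliver 0→2: 2={part,t=1,log=-}
step 9 deliver 0→1: —
step 10 propose(0,'p'): 0={coor,t=2,log=-}
step 11 deliver 1→2: —
step 12 timeout(0): 0={coor,t=3,log=-}
step 13 propose(0,'y'): 0={coor,t=4,log=-}
step 14 deliver 0→1: —
step 15 deliver 1→0: —
step 16 recover(1): 1={part,t=1,log=-}
step 17 propose(0,'s'): 0={coor,t=5,log=-}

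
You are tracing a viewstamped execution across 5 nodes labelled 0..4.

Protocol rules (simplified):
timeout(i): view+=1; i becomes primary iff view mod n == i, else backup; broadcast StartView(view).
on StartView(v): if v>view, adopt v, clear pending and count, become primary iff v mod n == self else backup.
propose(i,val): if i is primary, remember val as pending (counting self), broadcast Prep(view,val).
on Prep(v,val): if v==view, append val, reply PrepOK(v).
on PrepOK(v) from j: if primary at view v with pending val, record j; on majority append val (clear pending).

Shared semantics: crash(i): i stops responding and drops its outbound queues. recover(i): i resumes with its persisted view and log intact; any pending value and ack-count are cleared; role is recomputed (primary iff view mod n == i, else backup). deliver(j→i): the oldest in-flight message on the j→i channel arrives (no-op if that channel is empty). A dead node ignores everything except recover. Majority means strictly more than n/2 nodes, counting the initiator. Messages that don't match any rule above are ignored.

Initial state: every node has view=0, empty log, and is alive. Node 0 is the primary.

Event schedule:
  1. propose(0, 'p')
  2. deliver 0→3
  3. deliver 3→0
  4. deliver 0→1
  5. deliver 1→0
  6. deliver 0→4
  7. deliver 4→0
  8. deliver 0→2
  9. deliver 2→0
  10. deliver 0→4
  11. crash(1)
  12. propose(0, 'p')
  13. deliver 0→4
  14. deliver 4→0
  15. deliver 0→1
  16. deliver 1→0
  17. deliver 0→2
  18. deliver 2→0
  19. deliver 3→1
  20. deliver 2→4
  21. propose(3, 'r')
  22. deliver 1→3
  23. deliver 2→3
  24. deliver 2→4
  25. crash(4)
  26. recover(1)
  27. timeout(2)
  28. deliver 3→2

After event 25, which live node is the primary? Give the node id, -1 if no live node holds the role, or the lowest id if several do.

0

1. propose(0,'p'):  nop
2. deliver 0→3:  <3:back v0 p>
3. deliver 3→0:  nop
4. deliver 0→1:  <1:back v0 p>
5. deliver 1→0:  <0:prim v0 p>
6. deliver 0→4:  <4:back v0 p>
7. deliver 4→0:  nop
8. deliver 0→2:  <2:back v0 p>
9. deliver 2→0:  nop
10. deliver 0→4:  nop
11. crash(1):  <1:✗back v0 p>
12. propose(0,'p'):  nop
13. deliver 0→4:  <4:back v0 p,p>
14. deliver 4→0:  nop
15. deliver 0→1:  nop
16. deliver 1→0:  nop
17. deliver 0→2:  <2:back v0 p,p>
18. deliver 2→0:  <0:prim v0 p,p>
19. deliver 3→1:  nop
20. deliver 2→4:  nop
21. propose(3,'r'):  nop
22. deliver 1→3:  nop
23. deliver 2→3:  nop
24. deliver 2→4:  nop
25. crash(4):  <4:✗back v0 p,p>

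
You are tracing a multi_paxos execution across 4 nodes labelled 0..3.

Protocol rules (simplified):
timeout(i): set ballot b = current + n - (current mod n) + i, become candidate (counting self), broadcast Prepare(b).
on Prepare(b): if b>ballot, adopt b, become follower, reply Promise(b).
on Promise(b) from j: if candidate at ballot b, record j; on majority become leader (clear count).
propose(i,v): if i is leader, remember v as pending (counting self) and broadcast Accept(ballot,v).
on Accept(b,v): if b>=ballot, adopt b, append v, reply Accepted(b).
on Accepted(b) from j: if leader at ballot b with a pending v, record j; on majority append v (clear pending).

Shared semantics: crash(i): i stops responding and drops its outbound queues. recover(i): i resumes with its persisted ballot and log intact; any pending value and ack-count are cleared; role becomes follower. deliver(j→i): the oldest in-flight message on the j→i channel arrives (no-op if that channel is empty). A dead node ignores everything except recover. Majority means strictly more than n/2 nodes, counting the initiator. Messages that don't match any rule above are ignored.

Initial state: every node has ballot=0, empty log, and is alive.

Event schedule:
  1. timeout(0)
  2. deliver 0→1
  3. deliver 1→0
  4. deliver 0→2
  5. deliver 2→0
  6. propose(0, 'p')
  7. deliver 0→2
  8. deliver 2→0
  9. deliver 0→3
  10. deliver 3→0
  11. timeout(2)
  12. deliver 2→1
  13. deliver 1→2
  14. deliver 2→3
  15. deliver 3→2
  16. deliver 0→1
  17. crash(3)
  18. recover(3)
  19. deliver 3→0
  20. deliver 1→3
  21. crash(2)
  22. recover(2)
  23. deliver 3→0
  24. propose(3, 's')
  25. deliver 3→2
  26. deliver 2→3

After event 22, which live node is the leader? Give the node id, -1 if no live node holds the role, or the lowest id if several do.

e1 timeout(0): 0[cand,b=4,-]
e2 deliver 0→1: 1[foll,b=4,-]
e3 deliver 1→0: ·
e4 deliver 0→2: 2[foll,b=4,-]
e5 deliver 2→0: 0[lead,b=4,-]
e6 propose(0,'p'): ·
e7 deliver 0→2: 2[foll,b=4,p]
e8 deliver 2→0: ·
e9 deliver 0→3: 3[foll,b=4,-]
e10 deliver 3→0: ·
e11 timeout(2): 2[cand,b=10,p]
e12 deliver 2→1: 1[foll,b=10,-]
e13 deliver 1→2: ·
e14 deliver 2→3: 3[foll,b=10,-]
e15 deliver 3→2: 2[lead,b=10,p]
e16 deliver 0→1: ·
e17 crash(3): 3[✗foll,b=10,-]
e18 recover(3): 3[foll,b=10,-]
e19 deliver 3→0: ·
e20 deliver 1→3: ·
e21 crash(2): 2[✗lead,b=10,p]
e22 recover(2): 2[foll,b=10,p]

0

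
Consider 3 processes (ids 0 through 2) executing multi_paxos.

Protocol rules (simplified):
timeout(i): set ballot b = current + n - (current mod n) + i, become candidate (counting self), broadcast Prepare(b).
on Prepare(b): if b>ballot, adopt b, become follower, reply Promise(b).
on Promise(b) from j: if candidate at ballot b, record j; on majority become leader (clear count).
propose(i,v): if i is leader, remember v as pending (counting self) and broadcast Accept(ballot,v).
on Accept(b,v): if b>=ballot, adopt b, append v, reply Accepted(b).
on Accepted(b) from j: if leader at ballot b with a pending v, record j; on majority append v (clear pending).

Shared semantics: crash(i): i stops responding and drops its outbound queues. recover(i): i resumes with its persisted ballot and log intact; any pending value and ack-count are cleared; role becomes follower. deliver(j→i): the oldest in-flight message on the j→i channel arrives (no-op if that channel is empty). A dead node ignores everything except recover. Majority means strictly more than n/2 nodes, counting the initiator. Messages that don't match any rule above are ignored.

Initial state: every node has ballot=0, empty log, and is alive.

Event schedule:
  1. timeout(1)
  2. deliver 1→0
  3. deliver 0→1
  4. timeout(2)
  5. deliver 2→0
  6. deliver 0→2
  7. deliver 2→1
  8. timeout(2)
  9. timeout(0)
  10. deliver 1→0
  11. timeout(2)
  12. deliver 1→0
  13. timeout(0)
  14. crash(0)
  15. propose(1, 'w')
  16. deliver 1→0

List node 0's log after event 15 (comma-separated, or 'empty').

e1 timeout(1): 1[cand,b=4,-]
e2 deliver 1→0: 0[foll,b=4,-]
e3 deliver 0→1: 1[lead,b=4,-]
e4 timeout(2): 2[cand,b=5,-]
e5 deliver 2→0: 0[foll,b=5,-]
e6 deliver 0→2: 2[lead,b=5,-]
e7 deliver 2→1: 1[foll,b=5,-]
e8 timeout(2): 2[cand,b=8,-]
e9 timeout(0): 0[cand,b=6,-]
e10 deliver 1→0: ·
e11 timeout(2): 2[cand,b=11,-]
e12 deliver 1→0: ·
e13 timeout(0): 0[cand,b=9,-]
e14 crash(0): 0[✗cand,b=9,-]
e15 propose(1,'w'): ·

empty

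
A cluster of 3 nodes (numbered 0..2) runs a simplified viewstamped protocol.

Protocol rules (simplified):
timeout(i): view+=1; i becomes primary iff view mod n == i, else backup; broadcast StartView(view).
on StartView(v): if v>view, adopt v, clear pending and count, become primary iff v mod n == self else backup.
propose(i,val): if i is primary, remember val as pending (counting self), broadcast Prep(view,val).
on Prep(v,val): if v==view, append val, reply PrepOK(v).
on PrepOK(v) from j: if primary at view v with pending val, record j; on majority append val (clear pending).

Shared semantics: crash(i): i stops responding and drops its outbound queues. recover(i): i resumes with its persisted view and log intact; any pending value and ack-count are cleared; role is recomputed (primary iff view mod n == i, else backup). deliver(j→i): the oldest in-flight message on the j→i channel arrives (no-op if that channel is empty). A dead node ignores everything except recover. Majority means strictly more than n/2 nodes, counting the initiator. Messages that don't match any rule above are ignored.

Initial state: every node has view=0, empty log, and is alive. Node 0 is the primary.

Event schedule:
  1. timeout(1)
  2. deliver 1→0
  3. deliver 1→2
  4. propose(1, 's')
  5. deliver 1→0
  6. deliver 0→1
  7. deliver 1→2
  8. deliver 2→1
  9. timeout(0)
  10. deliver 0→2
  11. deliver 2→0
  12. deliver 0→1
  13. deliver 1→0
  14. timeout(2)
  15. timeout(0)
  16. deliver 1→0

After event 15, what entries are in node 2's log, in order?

s

after 1 — timeout(1): n1:prim/v1/[-]
after 2 — deliver 1→0: n0:back/v1/[-]
after 3 — deliver 1→2: n2:back/v1/[-]
after 4 — propose(1,'s'): ·
after 5 — deliver 1→0: n0:back/v1/[s]
after 6 — deliver 0→1: n1:prim/v1/[s]
after 7 — deliver 1→2: n2:back/v1/[s]
after 8 — deliver 2→1: ·
after 9 — timeout(0): n0:back/v2/[s]
after 10 — deliver 0→2: n2:prim/v2/[s]
after 11 — deliver 2→0: ·
after 12 — deliver 0→1: n1:back/v2/[s]
after 13 — deliver 1→0: ·
after 14 — timeout(2): n2:back/v3/[s]
after 15 — timeout(0): n0:prim/v3/[s]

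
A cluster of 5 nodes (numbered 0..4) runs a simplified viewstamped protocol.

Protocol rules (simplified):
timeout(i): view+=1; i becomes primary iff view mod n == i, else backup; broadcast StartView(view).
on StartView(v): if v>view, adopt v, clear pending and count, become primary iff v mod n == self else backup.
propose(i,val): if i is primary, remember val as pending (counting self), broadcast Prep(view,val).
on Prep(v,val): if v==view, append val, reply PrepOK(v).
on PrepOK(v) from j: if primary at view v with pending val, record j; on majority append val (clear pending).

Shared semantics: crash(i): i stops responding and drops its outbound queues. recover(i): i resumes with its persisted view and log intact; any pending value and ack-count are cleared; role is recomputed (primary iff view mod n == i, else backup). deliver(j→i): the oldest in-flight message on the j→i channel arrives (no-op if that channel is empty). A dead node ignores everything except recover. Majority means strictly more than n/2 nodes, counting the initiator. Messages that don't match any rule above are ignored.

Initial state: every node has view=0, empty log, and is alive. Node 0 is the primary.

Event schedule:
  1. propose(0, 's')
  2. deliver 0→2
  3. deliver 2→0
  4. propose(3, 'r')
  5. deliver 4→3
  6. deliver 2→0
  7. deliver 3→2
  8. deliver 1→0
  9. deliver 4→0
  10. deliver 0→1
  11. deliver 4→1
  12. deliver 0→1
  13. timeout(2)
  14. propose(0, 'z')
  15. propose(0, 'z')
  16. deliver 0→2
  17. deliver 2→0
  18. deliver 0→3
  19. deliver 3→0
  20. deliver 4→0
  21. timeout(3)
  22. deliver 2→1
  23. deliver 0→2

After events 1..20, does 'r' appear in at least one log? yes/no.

no

after 1 — propose(0,'s'): ·
after 2 — deliver 0→2: n2:back/v0/[s]
after 3 — deliver 2→0: ·
after 4 — propose(3,'r'): ·
after 5 — deliver 4→3: ·
after 6 — deliver 2→0: ·
after 7 — deliver 3→2: ·
after 8 — deliver 1→0: ·
after 9 — deliver 4→0: ·
after 10 — deliver 0→1: n1:back/v0/[s]
after 11 — deliver 4→1: ·
after 12 — deliver 0→1: ·
after 13 — timeout(2): n2:back/v1/[s]
after 14 — propose(0,'z'): ·
after 15 — propose(0,'z'): ·
after 16 — deliver 0→2: ·
after 17 — deliver 2→0: n0:back/v1/[-]
after 18 — deliver 0→3: n3:back/v0/[s]
after 19 — deliver 3→0: ·
after 20 — deliver 4→0: ·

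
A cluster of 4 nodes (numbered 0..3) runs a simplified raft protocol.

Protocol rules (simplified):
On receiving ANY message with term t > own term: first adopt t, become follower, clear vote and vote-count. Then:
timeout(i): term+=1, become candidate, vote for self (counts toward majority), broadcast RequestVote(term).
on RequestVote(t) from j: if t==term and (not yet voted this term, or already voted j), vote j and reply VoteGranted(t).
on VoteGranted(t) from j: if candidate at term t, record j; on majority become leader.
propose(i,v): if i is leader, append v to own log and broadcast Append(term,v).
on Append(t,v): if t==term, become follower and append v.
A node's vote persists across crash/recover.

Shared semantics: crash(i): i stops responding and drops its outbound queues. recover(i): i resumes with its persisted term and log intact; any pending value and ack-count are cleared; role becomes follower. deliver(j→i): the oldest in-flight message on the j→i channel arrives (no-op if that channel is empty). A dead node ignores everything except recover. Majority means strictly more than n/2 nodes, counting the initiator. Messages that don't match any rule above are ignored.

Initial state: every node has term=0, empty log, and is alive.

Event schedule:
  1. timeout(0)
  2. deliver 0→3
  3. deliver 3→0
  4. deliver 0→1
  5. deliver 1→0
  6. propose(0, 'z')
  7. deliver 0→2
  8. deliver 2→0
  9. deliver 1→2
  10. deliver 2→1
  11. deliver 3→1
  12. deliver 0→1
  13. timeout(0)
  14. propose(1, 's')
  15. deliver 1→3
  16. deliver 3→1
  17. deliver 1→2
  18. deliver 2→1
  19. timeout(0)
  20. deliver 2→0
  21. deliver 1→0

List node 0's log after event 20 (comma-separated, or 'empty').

e1 timeout(0): 0[cand,t=1,-]
e2 deliver 0→3: 3[foll,t=1,-]
e3 deliver 3→0: ·
e4 deliver 0→1: 1[foll,t=1,-]
e5 deliver 1→0: 0[lead,t=1,-]
e6 propose(0,'z'): 0[lead,t=1,z]
e7 deliver 0→2: 2[foll,t=1,-]
e8 deliver 2→0: ·
e9 deliver 1→2: ·
e10 deliver 2→1: ·
e11 deliver 3→1: ·
e12 deliver 0→1: 1[foll,t=1,z]
e13 timeout(0): 0[cand,t=2,z]
e14 propose(1,'s'): ·
e15 deliver 1→3: ·
e16 deliver 3→1: ·
e17 deliver 1→2: ·
e18 deliver 2→1: ·
e19 timeout(0): 0[cand,t=3,z]
e20 deliver 2→0: ·

z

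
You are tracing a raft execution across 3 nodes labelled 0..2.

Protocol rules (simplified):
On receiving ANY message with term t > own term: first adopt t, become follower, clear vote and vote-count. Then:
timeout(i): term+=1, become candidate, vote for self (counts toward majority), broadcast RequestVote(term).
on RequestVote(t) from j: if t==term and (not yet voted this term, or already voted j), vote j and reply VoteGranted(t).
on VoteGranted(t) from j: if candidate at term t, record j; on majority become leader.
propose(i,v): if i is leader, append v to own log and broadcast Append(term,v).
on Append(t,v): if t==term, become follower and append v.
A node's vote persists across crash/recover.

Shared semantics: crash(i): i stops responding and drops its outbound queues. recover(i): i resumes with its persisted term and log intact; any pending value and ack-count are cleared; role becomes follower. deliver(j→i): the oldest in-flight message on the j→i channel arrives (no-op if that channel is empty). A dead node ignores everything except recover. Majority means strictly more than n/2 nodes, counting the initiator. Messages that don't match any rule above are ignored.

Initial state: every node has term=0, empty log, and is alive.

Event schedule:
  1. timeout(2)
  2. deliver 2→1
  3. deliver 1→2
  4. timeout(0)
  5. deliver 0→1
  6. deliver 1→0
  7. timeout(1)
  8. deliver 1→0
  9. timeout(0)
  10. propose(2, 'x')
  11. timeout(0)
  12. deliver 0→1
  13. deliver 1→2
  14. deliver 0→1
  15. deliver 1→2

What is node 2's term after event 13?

1. timeout(2):  <2:cand t1 ->
2. deliver 2→1:  <1:foll t1 ->
3. deliver 1→2:  <2:lead t1 ->
4. timeout(0):  <0:cand t1 ->
5. deliver 0→1:  nop
6. deliver 1→0:  nop
7. timeout(1):  <1:cand t2 ->
8. deliver 1→0:  <0:foll t2 ->
9. timeout(0):  <0:cand t3 ->
10. propose(2,'x'):  <2:lead t1 x>
11. timeout(0):  <0:cand t4 ->
12. deliver 0→1:  <1:lead t2 ->
13. deliver 1→2:  <2:foll t2 x>

2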